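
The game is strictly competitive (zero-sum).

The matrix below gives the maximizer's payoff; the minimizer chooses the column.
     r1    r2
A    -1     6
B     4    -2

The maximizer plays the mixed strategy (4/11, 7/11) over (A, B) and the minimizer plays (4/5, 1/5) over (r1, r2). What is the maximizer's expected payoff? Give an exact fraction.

106/55

Against (4/5, 1/5), each row's expected payoff is A: 2/5; B: 14/5.
Taking the (4/11, 7/11)-weighted average: (4/11)·(2/5) + (7/11)·(14/5) = 106/55.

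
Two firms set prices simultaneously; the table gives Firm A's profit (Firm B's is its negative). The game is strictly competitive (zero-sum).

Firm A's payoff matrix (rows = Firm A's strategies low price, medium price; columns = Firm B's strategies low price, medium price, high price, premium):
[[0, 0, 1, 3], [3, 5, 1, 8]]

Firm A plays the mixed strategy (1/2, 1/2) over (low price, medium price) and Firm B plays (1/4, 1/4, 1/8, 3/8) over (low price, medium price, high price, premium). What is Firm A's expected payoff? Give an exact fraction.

Against (1/4, 1/4, 1/8, 3/8), each row's expected payoff is low price: 5/4; medium price: 41/8.
Taking the (1/2, 1/2)-weighted average: (1/2)·(5/4) + (1/2)·(41/8) = 51/16.

51/16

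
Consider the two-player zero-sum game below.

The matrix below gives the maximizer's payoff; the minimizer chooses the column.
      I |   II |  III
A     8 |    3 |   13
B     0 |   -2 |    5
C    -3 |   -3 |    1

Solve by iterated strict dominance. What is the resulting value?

3

Column III is strictly dominated by I for the minimizer (8<13, 0<5, -3<1); eliminate III.
Row C is strictly dominated by row A (8>-3, 3>-3); eliminate C.
Column I is strictly dominated by II for the minimizer (3<8, -2<0); eliminate I.
Row B is strictly dominated by row A (3>-2); eliminate B.
Only (A, II) remains, with payoff 3.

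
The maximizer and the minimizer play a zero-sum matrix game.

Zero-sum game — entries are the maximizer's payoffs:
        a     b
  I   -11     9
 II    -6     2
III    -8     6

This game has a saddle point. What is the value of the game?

Row minima: -11, -6, -8 → the maximizer's maximin is -6.
Column maxima: -6, 9 → the minimizer's minimax is -6.
They coincide at (II, a), so the value is -6.

-6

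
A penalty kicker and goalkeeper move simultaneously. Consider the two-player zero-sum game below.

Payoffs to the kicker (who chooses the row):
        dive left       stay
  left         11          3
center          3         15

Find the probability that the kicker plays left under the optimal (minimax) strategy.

Row minima are 3 and 3, so the kicker's maximin is 3; column maxima are 11 and 15, so the goalkeeper's minimax is 11. These differ, so the equilibrium is in mixed strategies.
Let the kicker play left with probability p. The goalkeeper is indifferent when 11p + 3(1−p) = 3p + 15(1−p), giving p = 3/5.

3/5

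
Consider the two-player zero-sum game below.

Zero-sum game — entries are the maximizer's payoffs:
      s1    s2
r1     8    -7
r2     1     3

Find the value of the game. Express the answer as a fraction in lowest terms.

31/17

Row minima are -7 and 1, so the maximizer's maximin is 1; column maxima are 8 and 3, so the minimizer's minimax is 3. These differ, so the equilibrium is in mixed strategies.
Let the maximizer play r1 with probability p. The minimizer is indifferent when 8p + (1−p) = −7p + 3(1−p), giving p = 2/17.
Let the minimizer play s1 with probability q. The maximizer is indifferent when 8q − 7(1−q) = q + 3(1−q), giving q = 10/17.
The value is 8·(10/17) + (-7)·(7/17) = 31/17.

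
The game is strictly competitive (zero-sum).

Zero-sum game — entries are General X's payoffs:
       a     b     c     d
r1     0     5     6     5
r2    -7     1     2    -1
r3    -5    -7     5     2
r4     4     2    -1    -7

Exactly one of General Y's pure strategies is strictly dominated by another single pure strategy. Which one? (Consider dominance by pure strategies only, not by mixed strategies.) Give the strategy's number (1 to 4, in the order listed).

General Y prefers columns that give General X less. Compare c with d: 5 < 6, -1 < 2, 2 < 5, -7 < -1.
So d strictly dominates c for General Y; c is strictly dominated.

3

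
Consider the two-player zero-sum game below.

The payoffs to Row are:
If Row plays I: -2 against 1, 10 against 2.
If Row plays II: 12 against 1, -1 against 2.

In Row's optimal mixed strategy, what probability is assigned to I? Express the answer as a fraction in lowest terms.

13/25

Row minima are -2 and -1, so Row's maximin is -1; column maxima are 12 and 10, so Column's minimax is 10. These differ, so the equilibrium is in mixed strategies.
Let Row play I with probability p. Column is indifferent when −2p + 12(1−p) = 10p − (1−p), giving p = 13/25.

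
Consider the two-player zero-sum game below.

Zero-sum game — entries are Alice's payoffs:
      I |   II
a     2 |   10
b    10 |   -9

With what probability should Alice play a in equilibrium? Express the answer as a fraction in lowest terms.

Row minima are 2 and -9, so Alice's maximin is 2; column maxima are 10 and 10, so Bob's minimax is 10. These differ, so the equilibrium is in mixed strategies.
Let Alice play a with probability p. Bob is indifferent when 2p + 10(1−p) = 10p − 9(1−p), giving p = 19/27.

19/27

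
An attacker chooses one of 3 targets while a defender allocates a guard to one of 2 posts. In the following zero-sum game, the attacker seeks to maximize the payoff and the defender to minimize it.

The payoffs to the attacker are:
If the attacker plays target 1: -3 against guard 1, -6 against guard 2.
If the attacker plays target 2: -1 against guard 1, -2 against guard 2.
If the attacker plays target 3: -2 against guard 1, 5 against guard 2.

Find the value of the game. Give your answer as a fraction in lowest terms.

-9/8

Row target 1 is strictly dominated by row target 2, so the attacker never plays it.
The remaining 2×2 game on (target 2, target 3) × (guard 1, guard 2) has no saddle point. Let the attacker play target 2 with probability p; indifference gives −p − 2(1−p) = −2p + 5(1−p), so p = 7/8.
Similarly the defender's optimal q on guard 1 is 7/8, and the value is -1·(7/8) + (-2)·(1/8) = -9/8.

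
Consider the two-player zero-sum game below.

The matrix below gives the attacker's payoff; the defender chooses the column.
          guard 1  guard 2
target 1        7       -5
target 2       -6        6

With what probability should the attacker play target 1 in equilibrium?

Row minima are -5 and -6, so the attacker's maximin is -5; column maxima are 7 and 6, so the defender's minimax is 6. These differ, so the equilibrium is in mixed strategies.
Let the attacker play target 1 with probability p. The defender is indifferent when 7p − 6(1−p) = −5p + 6(1−p), giving p = 1/2.

1/2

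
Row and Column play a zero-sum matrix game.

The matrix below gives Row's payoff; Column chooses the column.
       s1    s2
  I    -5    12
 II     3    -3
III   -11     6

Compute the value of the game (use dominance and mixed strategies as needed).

Row III is strictly dominated by row I, so Row never plays it.
The remaining 2×2 game on (I, II) × (s1, s2) has no saddle point. Let Row play I with probability p; indifference gives −5p + 3(1−p) = 12p − 3(1−p), so p = 6/23.
Similarly Column's optimal q on s1 is 15/23, and the value is -5·(15/23) + (12)·(8/23) = 21/23.

21/23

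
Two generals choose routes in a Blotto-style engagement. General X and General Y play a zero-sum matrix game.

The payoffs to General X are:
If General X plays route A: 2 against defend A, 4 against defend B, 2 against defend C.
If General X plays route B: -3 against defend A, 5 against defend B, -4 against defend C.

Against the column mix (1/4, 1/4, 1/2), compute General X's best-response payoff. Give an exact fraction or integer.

5/2

route A: (2)·(1/4) + (4)·(1/4) + (2)·(1/2) = 5/2.
route B: (-3)·(1/4) + (5)·(1/4) + (-4)·(1/2) = -3/2.
The best pure response is route A with expected payoff 5/2.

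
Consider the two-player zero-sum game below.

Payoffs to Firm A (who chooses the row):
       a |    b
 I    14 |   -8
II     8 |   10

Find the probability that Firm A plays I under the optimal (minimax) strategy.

1/12

Row minima are -8 and 8, so Firm A's maximin is 8; column maxima are 14 and 10, so Firm B's minimax is 10. These differ, so the equilibrium is in mixed strategies.
Let Firm A play I with probability p. Firm B is indifferent when 14p + 8(1−p) = −8p + 10(1−p), giving p = 1/12.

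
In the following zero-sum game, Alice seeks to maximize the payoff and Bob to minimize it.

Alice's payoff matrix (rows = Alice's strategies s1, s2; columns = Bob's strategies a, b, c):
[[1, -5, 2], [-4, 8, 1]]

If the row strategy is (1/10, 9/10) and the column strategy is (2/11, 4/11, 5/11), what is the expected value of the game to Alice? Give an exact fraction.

23/10

Against (2/11, 4/11, 5/11), each row's expected payoff is s1: -8/11; s2: 29/11.
Taking the (1/10, 9/10)-weighted average: (1/10)·(-8/11) + (9/10)·(29/11) = 23/10.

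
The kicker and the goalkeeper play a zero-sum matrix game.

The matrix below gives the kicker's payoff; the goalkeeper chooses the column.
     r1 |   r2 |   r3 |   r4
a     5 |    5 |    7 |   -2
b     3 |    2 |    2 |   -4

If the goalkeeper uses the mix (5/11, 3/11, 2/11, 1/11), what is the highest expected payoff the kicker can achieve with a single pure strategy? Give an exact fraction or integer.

a: (5)·(5/11) + (5)·(3/11) + (7)·(2/11) + (-2)·(1/11) = 52/11.
b: (3)·(5/11) + (2)·(3/11) + (2)·(2/11) + (-4)·(1/11) = 21/11.
The best pure response is a with expected payoff 52/11.

52/11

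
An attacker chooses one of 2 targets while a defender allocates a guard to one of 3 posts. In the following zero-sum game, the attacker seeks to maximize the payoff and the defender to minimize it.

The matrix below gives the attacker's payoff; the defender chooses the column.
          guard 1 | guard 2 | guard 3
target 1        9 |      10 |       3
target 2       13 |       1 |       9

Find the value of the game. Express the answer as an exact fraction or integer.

Column guard 1 is strictly dominated by guard 3 for the defender (it gives the attacker more in every row).
The remaining 2×2 game on (target 1, target 2) × (guard 2, guard 3) has no saddle point. Let the attacker play target 1 with probability p; indifference gives 10p + (1−p) = 3p + 9(1−p), so p = 8/15.
Similarly the defender's optimal q on guard 2 is 2/5, and the value is 10·(2/5) + (3)·(3/5) = 29/5.

29/5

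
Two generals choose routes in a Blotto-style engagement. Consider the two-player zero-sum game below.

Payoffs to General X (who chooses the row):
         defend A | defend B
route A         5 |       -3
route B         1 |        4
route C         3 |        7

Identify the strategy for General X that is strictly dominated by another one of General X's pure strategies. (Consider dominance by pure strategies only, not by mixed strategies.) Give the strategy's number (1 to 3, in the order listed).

2

Compare route B with route C: 3 > 1, 7 > 4.
So route C strictly dominates route B for General X; route B is strictly dominated.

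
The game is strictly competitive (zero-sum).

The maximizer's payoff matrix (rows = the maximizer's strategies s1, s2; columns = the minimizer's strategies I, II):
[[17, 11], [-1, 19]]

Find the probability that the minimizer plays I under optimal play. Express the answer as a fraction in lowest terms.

4/13

Row minima are 11 and -1, so the maximizer's maximin is 11; column maxima are 17 and 19, so the minimizer's minimax is 17. These differ, so the equilibrium is in mixed strategies.
Let the minimizer play I with probability q. The maximizer is indifferent when 17q + 11(1−q) = −q + 19(1−q), giving q = 4/13.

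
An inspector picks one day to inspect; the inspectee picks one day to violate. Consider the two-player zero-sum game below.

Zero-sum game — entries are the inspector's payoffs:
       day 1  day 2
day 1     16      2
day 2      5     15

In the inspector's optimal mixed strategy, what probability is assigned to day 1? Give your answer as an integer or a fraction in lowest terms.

Row minima are 2 and 5, so the inspector's maximin is 5; column maxima are 16 and 15, so the inspectee's minimax is 15. These differ, so the equilibrium is in mixed strategies.
Let the inspector play day 1 with probability p. The inspectee is indifferent when 16p + 5(1−p) = 2p + 15(1−p), giving p = 5/12.

5/12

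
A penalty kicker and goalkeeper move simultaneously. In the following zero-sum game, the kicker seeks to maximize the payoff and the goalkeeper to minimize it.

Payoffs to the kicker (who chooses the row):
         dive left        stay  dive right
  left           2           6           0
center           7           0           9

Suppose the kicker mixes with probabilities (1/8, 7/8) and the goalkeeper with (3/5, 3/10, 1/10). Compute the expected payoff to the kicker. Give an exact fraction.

Against (3/5, 3/10, 1/10), each row's expected payoff is left: 3; center: 51/10.
Taking the (1/8, 7/8)-weighted average: (1/8)·(3) + (7/8)·(51/10) = 387/80.

387/80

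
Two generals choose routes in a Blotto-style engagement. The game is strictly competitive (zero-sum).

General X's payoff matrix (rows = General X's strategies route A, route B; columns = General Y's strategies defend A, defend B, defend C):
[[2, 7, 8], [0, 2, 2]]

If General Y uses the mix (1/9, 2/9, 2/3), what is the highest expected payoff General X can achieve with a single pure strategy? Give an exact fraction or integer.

64/9

route A: (2)·(1/9) + (7)·(2/9) + (8)·(2/3) = 64/9.
route B: (0)·(1/9) + (2)·(2/9) + (2)·(2/3) = 16/9.
The best pure response is route A with expected payoff 64/9.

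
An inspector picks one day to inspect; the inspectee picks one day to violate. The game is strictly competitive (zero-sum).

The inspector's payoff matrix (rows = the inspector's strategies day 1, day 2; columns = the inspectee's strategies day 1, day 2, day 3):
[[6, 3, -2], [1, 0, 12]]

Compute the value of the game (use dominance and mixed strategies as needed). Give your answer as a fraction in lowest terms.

Column day 1 is strictly dominated by day 2 for the inspectee (it gives the inspector more in every row).
The remaining 2×2 game on (day 1, day 2) × (day 2, day 3) has no saddle point. Let the inspector play day 1 with probability p; indifference gives 3p = −2p + 12(1−p), so p = 12/17.
Similarly the inspectee's optimal q on day 2 is 14/17, and the value is 3·(14/17) + (-2)·(3/17) = 36/17.

36/17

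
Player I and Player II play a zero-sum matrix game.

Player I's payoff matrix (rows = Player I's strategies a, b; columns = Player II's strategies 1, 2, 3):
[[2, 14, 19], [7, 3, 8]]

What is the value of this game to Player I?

23/4

Column 3 is strictly dominated by 2 for Player II (it gives Player I more in every row).
The remaining 2×2 game on (a, b) × (1, 2) has no saddle point. Let Player I play a with probability p; indifference gives 2p + 7(1−p) = 14p + 3(1−p), so p = 1/4.
Similarly Player II's optimal q on 1 is 11/16, and the value is 2·(11/16) + (14)·(5/16) = 23/4.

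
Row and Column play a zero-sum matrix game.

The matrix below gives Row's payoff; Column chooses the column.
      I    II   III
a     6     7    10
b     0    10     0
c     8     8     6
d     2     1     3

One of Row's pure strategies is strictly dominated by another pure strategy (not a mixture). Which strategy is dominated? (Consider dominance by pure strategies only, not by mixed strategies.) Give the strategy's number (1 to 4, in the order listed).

Compare d with a: 6 > 2, 7 > 1, 10 > 3.
So a strictly dominates d for Row; d is strictly dominated.

4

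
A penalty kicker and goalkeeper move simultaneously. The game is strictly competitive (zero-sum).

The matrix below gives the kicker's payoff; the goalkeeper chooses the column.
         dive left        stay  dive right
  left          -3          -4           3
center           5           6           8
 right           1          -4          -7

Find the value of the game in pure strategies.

5

Row minima: -4, 5, -7 → the kicker's maximin is 5.
Column maxima: 5, 6, 8 → the goalkeeper's minimax is 5.
They coincide at (center, dive left), so the value is 5.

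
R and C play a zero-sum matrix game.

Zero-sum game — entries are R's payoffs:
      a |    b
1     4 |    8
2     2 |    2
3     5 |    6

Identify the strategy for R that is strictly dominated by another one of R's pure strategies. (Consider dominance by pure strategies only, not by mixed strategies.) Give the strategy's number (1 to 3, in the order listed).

Compare 2 with 1: 4 > 2, 8 > 2.
So 1 strictly dominates 2 for R; 2 is strictly dominated.

2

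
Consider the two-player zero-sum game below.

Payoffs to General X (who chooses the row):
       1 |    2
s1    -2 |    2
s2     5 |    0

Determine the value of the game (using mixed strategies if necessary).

Row minima are -2 and 0, so General X's maximin is 0; column maxima are 5 and 2, so General Y's minimax is 2. These differ, so the equilibrium is in mixed strategies.
Let General X play s1 with probability p. General Y is indifferent when −2p + 5(1−p) = 2p, giving p = 5/9.
Let General Y play 1 with probability q. General X is indifferent when −2q + 2(1−q) = 5q, giving q = 2/9.
The value is -2·(2/9) + (2)·(7/9) = 10/9.

10/9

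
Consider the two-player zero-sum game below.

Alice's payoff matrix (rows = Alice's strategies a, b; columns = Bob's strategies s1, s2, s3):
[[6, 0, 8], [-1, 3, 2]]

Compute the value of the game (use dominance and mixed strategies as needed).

Column s3 is strictly dominated by s1 for Bob (it gives Alice more in every row).
The remaining 2×2 game on (a, b) × (s1, s2) has no saddle point. Let Alice play a with probability p; indifference gives 6p − (1−p) = 3(1−p), so p = 2/5.
Similarly Bob's optimal q on s1 is 3/10, and the value is 6·(3/10) + (0)·(7/10) = 9/5.

9/5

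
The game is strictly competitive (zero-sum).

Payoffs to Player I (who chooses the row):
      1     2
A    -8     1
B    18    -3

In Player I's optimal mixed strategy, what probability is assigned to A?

Row minima are -8 and -3, so Player I's maximin is -3; column maxima are 18 and 1, so Player II's minimax is 1. These differ, so the equilibrium is in mixed strategies.
Let Player I play A with probability p. Player II is indifferent when −8p + 18(1−p) = p − 3(1−p), giving p = 7/10.

7/10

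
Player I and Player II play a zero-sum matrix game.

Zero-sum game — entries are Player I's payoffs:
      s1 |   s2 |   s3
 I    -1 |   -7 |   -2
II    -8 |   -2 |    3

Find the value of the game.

Column s3 is strictly dominated by s2 for Player II (it gives Player I more in every row).
The remaining 2×2 game on (I, II) × (s1, s2) has no saddle point. Let Player I play I with probability p; indifference gives −p − 8(1−p) = −7p − 2(1−p), so p = 1/2.
Similarly Player II's optimal q on s1 is 5/12, and the value is -1·(5/12) + (-7)·(7/12) = -9/2.

-9/2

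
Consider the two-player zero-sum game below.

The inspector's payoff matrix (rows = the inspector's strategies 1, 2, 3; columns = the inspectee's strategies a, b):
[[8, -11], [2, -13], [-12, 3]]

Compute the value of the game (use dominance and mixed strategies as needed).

-54/17

Row 2 is strictly dominated by row 1, so the inspector never plays it.
The remaining 2×2 game on (1, 3) × (a, b) has no saddle point. Let the inspector play 1 with probability p; indifference gives 8p − 12(1−p) = −11p + 3(1−p), so p = 15/34.
Similarly the inspectee's optimal q on a is 7/17, and the value is 8·(7/17) + (-11)·(10/17) = -54/17.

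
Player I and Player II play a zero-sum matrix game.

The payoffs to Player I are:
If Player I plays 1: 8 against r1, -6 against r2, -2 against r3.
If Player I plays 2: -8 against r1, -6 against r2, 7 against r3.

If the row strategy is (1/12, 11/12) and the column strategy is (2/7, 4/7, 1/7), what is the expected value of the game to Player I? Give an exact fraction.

Against (2/7, 4/7, 1/7), each row's expected payoff is 1: -10/7; 2: -33/7.
Taking the (1/12, 11/12)-weighted average: (1/12)·(-10/7) + (11/12)·(-33/7) = -373/84.

-373/84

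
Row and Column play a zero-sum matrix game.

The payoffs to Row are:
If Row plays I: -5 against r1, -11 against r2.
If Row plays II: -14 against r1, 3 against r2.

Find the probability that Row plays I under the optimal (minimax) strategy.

Row minima are -11 and -14, so Row's maximin is -11; column maxima are -5 and 3, so Column's minimax is -5. These differ, so the equilibrium is in mixed strategies.
Let Row play I with probability p. Column is indifferent when −5p − 14(1−p) = −11p + 3(1−p), giving p = 17/23.

17/23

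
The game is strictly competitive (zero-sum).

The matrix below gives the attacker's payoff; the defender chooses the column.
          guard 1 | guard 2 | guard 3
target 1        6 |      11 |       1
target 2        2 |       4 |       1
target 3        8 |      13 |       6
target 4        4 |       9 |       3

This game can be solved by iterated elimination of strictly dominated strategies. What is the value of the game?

6

Row target 4 is strictly dominated by row target 3 (8>4, 13>9, 6>3); eliminate target 4.
Column guard 1 is strictly dominated by guard 3 for the defender (1<6, 1<2, 6<8); eliminate guard 1.
Column guard 2 is strictly dominated by guard 3 for the defender (1<11, 1<4, 6<13); eliminate guard 2.
Row target 2 is strictly dominated by row target 3 (6>1); eliminate target 2.
Row target 1 is strictly dominated by row target 3 (6>1); eliminate target 1.
Only (target 3, guard 3) remains, with payoff 6.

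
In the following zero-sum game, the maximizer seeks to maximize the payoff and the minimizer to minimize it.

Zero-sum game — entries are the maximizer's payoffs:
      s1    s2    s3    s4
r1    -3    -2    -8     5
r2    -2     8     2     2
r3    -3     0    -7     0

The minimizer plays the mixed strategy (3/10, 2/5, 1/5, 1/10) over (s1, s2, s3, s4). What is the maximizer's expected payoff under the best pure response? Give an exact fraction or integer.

16/5

r1: (-3)·(3/10) + (-2)·(2/5) + (-8)·(1/5) + (5)·(1/10) = -14/5.
r2: (-2)·(3/10) + (8)·(2/5) + (2)·(1/5) + (2)·(1/10) = 16/5.
r3: (-3)·(3/10) + (0)·(2/5) + (-7)·(1/5) + (0)·(1/10) = -23/10.
The best pure response is r2 with expected payoff 16/5.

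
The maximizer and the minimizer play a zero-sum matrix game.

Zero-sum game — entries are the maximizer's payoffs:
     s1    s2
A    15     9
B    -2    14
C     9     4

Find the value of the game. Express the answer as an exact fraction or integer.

Row C is strictly dominated by row A, so the maximizer never plays it.
The remaining 2×2 game on (A, B) × (s1, s2) has no saddle point. Let the maximizer play A with probability p; indifference gives 15p − 2(1−p) = 9p + 14(1−p), so p = 8/11.
Similarly the minimizer's optimal q on s1 is 5/22, and the value is 15·(5/22) + (9)·(17/22) = 114/11.

114/11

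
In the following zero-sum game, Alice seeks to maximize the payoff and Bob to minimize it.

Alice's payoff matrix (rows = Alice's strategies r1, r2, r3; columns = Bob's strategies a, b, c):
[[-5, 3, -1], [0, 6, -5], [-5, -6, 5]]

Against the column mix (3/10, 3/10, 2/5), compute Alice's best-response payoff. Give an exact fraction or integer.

-1/5

r1: (-5)·(3/10) + (3)·(3/10) + (-1)·(2/5) = -1.
r2: (0)·(3/10) + (6)·(3/10) + (-5)·(2/5) = -1/5.
r3: (-5)·(3/10) + (-6)·(3/10) + (5)·(2/5) = -13/10.
The best pure response is r2 with expected payoff -1/5.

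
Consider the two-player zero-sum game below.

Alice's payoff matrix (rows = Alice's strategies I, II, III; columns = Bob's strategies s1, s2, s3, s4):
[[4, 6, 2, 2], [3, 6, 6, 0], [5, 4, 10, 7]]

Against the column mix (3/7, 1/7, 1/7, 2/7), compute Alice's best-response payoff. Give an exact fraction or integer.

I: (4)·(3/7) + (6)·(1/7) + (2)·(1/7) + (2)·(2/7) = 24/7.
II: (3)·(3/7) + (6)·(1/7) + (6)·(1/7) + (0)·(2/7) = 3.
III: (5)·(3/7) + (4)·(1/7) + (10)·(1/7) + (7)·(2/7) = 43/7.
The best pure response is III with expected payoff 43/7.

43/7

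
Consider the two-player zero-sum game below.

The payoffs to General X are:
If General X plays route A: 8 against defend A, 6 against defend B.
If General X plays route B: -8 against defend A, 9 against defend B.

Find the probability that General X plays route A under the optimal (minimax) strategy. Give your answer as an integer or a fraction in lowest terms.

17/19

Row minima are 6 and -8, so General X's maximin is 6; column maxima are 8 and 9, so General Y's minimax is 8. These differ, so the equilibrium is in mixed strategies.
Let General X play route A with probability p. General Y is indifferent when 8p − 8(1−p) = 6p + 9(1−p), giving p = 17/19.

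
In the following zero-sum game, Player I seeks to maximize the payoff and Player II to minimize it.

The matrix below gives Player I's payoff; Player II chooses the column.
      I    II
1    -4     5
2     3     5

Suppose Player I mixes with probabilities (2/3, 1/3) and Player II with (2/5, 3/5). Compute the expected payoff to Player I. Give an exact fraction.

7/3

Against (2/5, 3/5), each row's expected payoff is 1: 7/5; 2: 21/5.
Taking the (2/3, 1/3)-weighted average: (2/3)·(7/5) + (1/3)·(21/5) = 7/3.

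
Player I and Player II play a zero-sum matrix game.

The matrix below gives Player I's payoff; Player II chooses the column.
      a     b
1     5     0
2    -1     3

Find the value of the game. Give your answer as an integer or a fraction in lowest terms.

5/3

Row minima are 0 and -1, so Player I's maximin is 0; column maxima are 5 and 3, so Player II's minimax is 3. These differ, so the equilibrium is in mixed strategies.
Let Player I play 1 with probability p. Player II is indifferent when 5p − (1−p) = 3(1−p), giving p = 4/9.
Let Player II play a with probability q. Player I is indifferent when 5q = −q + 3(1−q), giving q = 1/3.
The value is 5·(1/3) + (0)·(2/3) = 5/3.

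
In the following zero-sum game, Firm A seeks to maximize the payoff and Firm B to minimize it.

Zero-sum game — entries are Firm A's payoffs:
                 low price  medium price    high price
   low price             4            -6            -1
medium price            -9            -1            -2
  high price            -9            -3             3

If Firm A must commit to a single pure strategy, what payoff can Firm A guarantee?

The worst-case payoff for each row is low price: -6, medium price: -9, high price: -9.
The best of these is -6.

-6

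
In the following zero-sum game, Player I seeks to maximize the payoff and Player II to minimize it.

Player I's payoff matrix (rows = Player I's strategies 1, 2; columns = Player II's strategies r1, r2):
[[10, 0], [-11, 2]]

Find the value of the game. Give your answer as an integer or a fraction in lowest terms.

Row minima are 0 and -11, so Player I's maximin is 0; column maxima are 10 and 2, so Player II's minimax is 2. These differ, so the equilibrium is in mixed strategies.
Let Player I play 1 with probability p. Player II is indifferent when 10p − 11(1−p) = 2(1−p), giving p = 13/23.
Let Player II play r1 with probability q. Player I is indifferent when 10q = −11q + 2(1−q), giving q = 2/23.
The value is 10·(2/23) + (0)·(21/23) = 20/23.

20/23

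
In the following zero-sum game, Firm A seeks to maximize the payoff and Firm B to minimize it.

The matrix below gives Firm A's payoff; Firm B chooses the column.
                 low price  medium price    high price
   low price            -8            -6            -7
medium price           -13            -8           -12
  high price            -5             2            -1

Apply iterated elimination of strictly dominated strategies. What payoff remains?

-5

Row low price is strictly dominated by row high price (-5>-8, 2>-6, -1>-7); eliminate low price.
Row medium price is strictly dominated by row high price (-5>-13, 2>-8, -1>-12); eliminate medium price.
Column high price is strictly dominated by low price for Firm B (-5<-1); eliminate high price.
Column medium price is strictly dominated by low price for Firm B (-5<2); eliminate medium price.
Only (high price, low price) remains, with payoff -5.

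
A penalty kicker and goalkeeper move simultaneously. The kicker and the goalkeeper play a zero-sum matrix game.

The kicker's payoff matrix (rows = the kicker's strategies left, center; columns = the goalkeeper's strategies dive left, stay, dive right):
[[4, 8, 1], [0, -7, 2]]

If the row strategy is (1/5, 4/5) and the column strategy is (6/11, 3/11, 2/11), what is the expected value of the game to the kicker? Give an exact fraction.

-18/55

Against (6/11, 3/11, 2/11), each row's expected payoff is left: 50/11; center: -17/11.
Taking the (1/5, 4/5)-weighted average: (1/5)·(50/11) + (4/5)·(-17/11) = -18/55.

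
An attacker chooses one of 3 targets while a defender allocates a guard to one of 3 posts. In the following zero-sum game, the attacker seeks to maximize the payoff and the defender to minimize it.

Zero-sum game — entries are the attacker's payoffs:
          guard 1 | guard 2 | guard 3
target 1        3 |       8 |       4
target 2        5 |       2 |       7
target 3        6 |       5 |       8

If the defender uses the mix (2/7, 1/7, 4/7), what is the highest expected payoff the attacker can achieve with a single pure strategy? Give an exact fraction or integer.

target 1: (3)·(2/7) + (8)·(1/7) + (4)·(4/7) = 30/7.
target 2: (5)·(2/7) + (2)·(1/7) + (7)·(4/7) = 40/7.
target 3: (6)·(2/7) + (5)·(1/7) + (8)·(4/7) = 7.
The best pure response is target 3 with expected payoff 7.

7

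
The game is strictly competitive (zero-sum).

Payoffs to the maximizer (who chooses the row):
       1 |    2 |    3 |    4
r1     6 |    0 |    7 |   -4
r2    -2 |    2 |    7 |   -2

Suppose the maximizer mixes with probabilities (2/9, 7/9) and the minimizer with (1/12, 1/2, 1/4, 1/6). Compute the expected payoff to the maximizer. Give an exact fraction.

Against (1/12, 1/2, 1/4, 1/6), each row's expected payoff is r1: 19/12; r2: 9/4.
Taking the (2/9, 7/9)-weighted average: (2/9)·(19/12) + (7/9)·(9/4) = 227/108.

227/108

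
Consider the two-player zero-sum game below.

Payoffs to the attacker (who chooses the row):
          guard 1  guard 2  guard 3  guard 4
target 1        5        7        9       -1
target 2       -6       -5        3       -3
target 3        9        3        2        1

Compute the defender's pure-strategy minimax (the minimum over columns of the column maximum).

The worst case (largest entry) in each column is guard 1: 9, guard 2: 7, guard 3: 9, guard 4: 1.
The best (smallest) of these is 1.

1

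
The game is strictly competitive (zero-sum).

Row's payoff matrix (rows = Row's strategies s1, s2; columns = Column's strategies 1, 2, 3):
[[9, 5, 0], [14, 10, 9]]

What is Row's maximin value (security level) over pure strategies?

9

The worst-case payoff for each row is s1: 0, s2: 9.
The best of these is 9.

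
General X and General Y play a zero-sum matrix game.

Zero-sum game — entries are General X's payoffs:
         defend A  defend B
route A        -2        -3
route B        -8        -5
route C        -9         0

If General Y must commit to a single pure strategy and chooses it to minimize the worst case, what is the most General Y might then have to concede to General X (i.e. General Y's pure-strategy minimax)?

-2

The worst case (largest entry) in each column is defend A: -2, defend B: 0.
The best (smallest) of these is -2.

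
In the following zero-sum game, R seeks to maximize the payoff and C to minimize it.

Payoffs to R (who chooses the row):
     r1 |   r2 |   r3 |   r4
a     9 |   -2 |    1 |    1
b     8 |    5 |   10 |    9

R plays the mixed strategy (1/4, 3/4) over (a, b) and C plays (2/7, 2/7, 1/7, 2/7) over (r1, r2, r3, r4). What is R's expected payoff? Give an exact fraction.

179/28

Against (2/7, 2/7, 1/7, 2/7), each row's expected payoff is a: 17/7; b: 54/7.
Taking the (1/4, 3/4)-weighted average: (1/4)·(17/7) + (3/4)·(54/7) = 179/28.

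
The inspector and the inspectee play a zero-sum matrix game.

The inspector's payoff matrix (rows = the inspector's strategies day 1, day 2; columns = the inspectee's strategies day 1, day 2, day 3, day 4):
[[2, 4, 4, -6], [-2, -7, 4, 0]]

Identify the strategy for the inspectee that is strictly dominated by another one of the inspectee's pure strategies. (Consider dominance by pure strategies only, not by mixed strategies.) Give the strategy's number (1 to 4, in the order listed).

The inspectee prefers columns that give the inspector less. Compare day 3 with day 1: 2 < 4, -2 < 4.
So day 1 strictly dominates day 3 for the inspectee; day 3 is strictly dominated.

3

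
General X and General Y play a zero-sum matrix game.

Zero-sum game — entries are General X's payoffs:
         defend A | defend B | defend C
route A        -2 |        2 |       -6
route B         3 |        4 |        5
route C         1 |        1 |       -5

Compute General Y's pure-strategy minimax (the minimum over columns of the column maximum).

3

The worst case (largest entry) in each column is defend A: 3, defend B: 4, defend C: 5.
The best (smallest) of these is 3.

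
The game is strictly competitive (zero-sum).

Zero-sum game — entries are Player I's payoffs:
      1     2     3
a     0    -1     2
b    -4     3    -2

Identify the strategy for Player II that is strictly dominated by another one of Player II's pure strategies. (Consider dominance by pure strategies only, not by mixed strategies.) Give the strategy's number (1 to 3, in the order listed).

3

Player II prefers columns that give Player I less. Compare 3 with 1: 0 < 2, -4 < -2.
So 1 strictly dominates 3 for Player II; 3 is strictly dominated.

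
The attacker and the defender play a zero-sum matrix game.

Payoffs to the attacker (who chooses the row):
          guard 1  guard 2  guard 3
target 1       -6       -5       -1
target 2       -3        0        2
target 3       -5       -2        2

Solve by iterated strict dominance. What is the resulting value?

Column guard 2 is strictly dominated by guard 1 for the defender (-6<-5, -3<0, -5<-2); eliminate guard 2.
Row target 1 is strictly dominated by row target 2 (-3>-6, 2>-1); eliminate target 1.
Column guard 3 is strictly dominated by guard 1 for the defender (-3<2, -5<2); eliminate guard 3.
Row target 3 is strictly dominated by row target 2 (-3>-5); eliminate target 3.
Only (target 2, guard 1) remains, with payoff -3.

-3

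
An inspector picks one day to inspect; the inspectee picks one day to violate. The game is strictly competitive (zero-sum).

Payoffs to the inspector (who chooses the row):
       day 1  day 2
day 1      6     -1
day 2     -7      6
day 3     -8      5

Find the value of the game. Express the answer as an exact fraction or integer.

29/20

Row day 3 is strictly dominated by row day 2, so the inspector never plays it.
The remaining 2×2 game on (day 1, day 2) × (day 1, day 2) has no saddle point. Let the inspector play day 1 with probability p; indifference gives 6p − 7(1−p) = −p + 6(1−p), so p = 13/20.
Similarly the inspectee's optimal q on day 1 is 7/20, and the value is 6·(7/20) + (-1)·(13/20) = 29/20.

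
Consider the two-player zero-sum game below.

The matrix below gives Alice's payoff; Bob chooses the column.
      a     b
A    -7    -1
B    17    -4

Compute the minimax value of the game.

-5/3

Row minima are -7 and -4, so Alice's maximin is -4; column maxima are 17 and -1, so Bob's minimax is -1. These differ, so the equilibrium is in mixed strategies.
Let Alice play A with probability p. Bob is indifferent when −7p + 17(1−p) = −p − 4(1−p), giving p = 7/9.
Let Bob play a with probability q. Alice is indifferent when −7q − (1−q) = 17q − 4(1−q), giving q = 1/9.
The value is -7·(1/9) + (-1)·(8/9) = -5/3.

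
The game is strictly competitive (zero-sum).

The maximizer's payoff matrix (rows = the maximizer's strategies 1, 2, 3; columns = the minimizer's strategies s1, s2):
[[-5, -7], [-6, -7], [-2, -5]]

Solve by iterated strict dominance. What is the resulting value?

Column s1 is strictly dominated by s2 for the minimizer (-7<-5, -7<-6, -5<-2); eliminate s1.
Row 2 is strictly dominated by row 3 (-5>-7); eliminate 2.
Row 1 is strictly dominated by row 3 (-5>-7); eliminate 1.
Only (3, s2) remains, with payoff -5.

-5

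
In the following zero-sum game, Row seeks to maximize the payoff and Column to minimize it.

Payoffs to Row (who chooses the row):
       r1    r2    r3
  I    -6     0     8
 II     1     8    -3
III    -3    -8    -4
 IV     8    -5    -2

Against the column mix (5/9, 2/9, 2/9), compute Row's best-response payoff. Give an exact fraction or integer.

26/9

I: (-6)·(5/9) + (0)·(2/9) + (8)·(2/9) = -14/9.
II: (1)·(5/9) + (8)·(2/9) + (-3)·(2/9) = 5/3.
III: (-3)·(5/9) + (-8)·(2/9) + (-4)·(2/9) = -13/3.
IV: (8)·(5/9) + (-5)·(2/9) + (-2)·(2/9) = 26/9.
The best pure response is IV with expected payoff 26/9.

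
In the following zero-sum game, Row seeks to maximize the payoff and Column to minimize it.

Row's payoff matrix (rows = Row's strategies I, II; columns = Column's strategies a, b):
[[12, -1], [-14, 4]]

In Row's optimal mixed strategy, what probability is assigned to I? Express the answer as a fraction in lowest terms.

Row minima are -1 and -14, so Row's maximin is -1; column maxima are 12 and 4, so Column's minimax is 4. These differ, so the equilibrium is in mixed strategies.
Let Row play I with probability p. Column is indifferent when 12p − 14(1−p) = −p + 4(1−p), giving p = 18/31.

18/31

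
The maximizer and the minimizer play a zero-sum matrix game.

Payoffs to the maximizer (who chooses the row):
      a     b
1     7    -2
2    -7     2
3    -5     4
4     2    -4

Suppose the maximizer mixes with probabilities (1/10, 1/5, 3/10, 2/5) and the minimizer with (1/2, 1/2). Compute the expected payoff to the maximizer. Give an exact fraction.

-4/5

Against (1/2, 1/2), each row's expected payoff is 1: 5/2; 2: -5/2; 3: -1/2; 4: -1.
Taking the (1/10, 1/5, 3/10, 2/5)-weighted average: (1/10)·(5/2) + (1/5)·(-5/2) + (3/10)·(-1/2) + (2/5)·(-1) = -4/5.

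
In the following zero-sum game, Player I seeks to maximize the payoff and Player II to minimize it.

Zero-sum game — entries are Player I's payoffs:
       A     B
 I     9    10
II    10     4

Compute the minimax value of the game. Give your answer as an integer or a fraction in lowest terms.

Row minima are 9 and 4, so Player I's maximin is 9; column maxima are 10 and 10, so Player II's minimax is 10. These differ, so the equilibrium is in mixed strategies.
Let Player I play I with probability p. Player II is indifferent when 9p + 10(1−p) = 10p + 4(1−p), giving p = 6/7.
Let Player II play A with probability q. Player I is indifferent when 9q + 10(1−q) = 10q + 4(1−q), giving q = 6/7.
The value is 9·(6/7) + (10)·(1/7) = 64/7.

64/7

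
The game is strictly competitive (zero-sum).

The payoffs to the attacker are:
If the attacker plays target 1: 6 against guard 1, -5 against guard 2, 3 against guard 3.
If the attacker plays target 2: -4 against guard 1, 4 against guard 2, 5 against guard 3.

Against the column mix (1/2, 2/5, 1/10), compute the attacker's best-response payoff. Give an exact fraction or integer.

target 1: (6)·(1/2) + (-5)·(2/5) + (3)·(1/10) = 13/10.
target 2: (-4)·(1/2) + (4)·(2/5) + (5)·(1/10) = 1/10.
The best pure response is target 1 with expected payoff 13/10.

13/10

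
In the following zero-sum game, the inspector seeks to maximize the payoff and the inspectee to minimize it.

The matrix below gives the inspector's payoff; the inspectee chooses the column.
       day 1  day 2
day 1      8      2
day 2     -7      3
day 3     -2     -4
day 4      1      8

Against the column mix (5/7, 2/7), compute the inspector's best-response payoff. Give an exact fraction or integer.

44/7

day 1: (8)·(5/7) + (2)·(2/7) = 44/7.
day 2: (-7)·(5/7) + (3)·(2/7) = -29/7.
day 3: (-2)·(5/7) + (-4)·(2/7) = -18/7.
day 4: (1)·(5/7) + (8)·(2/7) = 3.
The best pure response is day 1 with expected payoff 44/7.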